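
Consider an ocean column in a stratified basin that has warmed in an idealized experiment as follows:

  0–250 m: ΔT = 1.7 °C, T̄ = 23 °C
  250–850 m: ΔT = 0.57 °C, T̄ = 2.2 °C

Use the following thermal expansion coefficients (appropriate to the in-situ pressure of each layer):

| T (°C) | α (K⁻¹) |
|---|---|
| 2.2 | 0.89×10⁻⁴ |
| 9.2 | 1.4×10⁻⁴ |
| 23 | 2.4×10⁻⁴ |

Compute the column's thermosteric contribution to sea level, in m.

Layer 1 at 23 °C → α = 2.4×10⁻⁴ K⁻¹
Layer 2 at 2.2 °C → α = 0.89×10⁻⁴ K⁻¹
Layer 1: 1.7 × 2.4×10⁻⁴ × 250 = 0.10200 m
Layer 2: 600 × 0.89×10⁻⁴ × 0.57 = 0.030438 m
Δh = 0.10200 + 0.030438 = 0.132438 m ≈ 0.132 m

0.132 m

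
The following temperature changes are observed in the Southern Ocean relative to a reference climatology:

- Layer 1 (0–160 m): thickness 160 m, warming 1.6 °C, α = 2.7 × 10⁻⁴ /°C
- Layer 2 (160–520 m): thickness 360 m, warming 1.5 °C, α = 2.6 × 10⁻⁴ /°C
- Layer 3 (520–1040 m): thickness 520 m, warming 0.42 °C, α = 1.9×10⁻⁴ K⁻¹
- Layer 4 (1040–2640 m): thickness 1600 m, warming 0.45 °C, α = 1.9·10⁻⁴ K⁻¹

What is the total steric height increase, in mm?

Δh ≈ 390 mm

160 × 1.6 × 2.7×10⁻⁴ = 0.06912 m
Layer 2: 360 × 1.5 × 2.6×10⁻⁴ = 0.14040 m
520–1040 m: 1.9×10⁻⁴ × 520 × 0.42 = 0.041496 m
1040–2640 m: 1.9×10⁻⁴ × 0.45 × 1600 = 0.13680 m
Δh = 0.06912 + 0.14040 + 0.041496 + 0.13680 = 0.387816 m ≈ 390 mm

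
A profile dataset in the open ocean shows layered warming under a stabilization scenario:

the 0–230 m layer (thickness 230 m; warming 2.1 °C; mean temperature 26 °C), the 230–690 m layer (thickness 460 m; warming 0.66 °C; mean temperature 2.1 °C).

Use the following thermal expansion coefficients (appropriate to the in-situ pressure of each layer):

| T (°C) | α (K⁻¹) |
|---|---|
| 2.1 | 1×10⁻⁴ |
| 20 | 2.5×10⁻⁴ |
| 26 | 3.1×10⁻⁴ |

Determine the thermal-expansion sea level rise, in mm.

180 mm of thermosteric rise

Layer 1 at 26 °C → α = 3.1×10⁻⁴ K⁻¹
Layer 2 at 2.1 °C → α = 1×10⁻⁴ K⁻¹
3.1×10⁻⁴ × 230 × 2.1 = 0.14973 m
0.66 × 460 × 1×10⁻⁴ = 0.03036 m
Δh = 0.14973 + 0.03036 = 0.18009 m ≈ 180 mm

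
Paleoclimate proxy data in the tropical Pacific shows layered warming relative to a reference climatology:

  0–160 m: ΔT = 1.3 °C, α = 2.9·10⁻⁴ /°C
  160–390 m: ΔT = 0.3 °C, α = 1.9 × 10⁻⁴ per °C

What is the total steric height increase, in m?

0.0734 m

Layer 1: 160 × 2.9×10⁻⁴ × 1.3 = 0.06032 m
1.9×10⁻⁴ × 0.3 × 230 = 0.01311 m
Δh = 0.06032 + 0.01311 = 0.07343 m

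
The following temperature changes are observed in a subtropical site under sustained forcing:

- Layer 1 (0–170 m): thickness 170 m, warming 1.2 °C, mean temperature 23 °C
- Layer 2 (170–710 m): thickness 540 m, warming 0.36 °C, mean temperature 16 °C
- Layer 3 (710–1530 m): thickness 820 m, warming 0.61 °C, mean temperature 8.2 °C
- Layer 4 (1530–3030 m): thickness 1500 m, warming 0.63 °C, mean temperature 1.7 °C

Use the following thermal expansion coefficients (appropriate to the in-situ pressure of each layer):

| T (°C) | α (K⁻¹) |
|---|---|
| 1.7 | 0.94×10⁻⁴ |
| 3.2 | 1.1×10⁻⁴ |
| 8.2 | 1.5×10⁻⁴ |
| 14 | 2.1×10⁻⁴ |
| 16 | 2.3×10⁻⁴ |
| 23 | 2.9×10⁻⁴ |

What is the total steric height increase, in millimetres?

Layer 1 at 23 °C → α = 2.9×10⁻⁴ K⁻¹
Layer 2 at 16 °C → α = 2.3×10⁻⁴ K⁻¹
Layer 3 at 8.2 °C → α = 1.5×10⁻⁴ K⁻¹
Layer 4 at 1.7 °C → α = 0.94×10⁻⁴ K⁻¹
Layer 1: 170 × 1.2 × 2.9×10⁻⁴ = 0.05916 m
2.3×10⁻⁴ × 0.36 × 540 = 0.044712 m
1.5×10⁻⁴ × 820 × 0.61 = 0.07503 m
1530–3030 m: 0.94×10⁻⁴ × 0.63 × 1500 = 0.08883 m
Δh = 0.05916 + 0.044712 + 0.07503 + 0.08883 = 0.267732 m

268 mm of thermosteric rise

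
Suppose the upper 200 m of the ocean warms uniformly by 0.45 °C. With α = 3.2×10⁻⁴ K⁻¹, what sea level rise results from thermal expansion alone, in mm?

Δh = αΔT·H = 3.2×10⁻⁴ × 0.45 × 200 = 0.02880 m

Δh = 28.8 mm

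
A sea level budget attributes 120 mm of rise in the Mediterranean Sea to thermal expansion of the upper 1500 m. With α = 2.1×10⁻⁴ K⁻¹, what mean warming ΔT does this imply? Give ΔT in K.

ΔT = Δh/(αH) = 0.12 / (2.1×10⁻⁴ × 1500) ≈ 0.3810 K

0.381 K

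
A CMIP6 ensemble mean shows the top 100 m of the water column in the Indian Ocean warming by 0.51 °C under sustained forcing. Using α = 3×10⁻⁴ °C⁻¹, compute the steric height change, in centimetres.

Δh = αΔT·H = 3×10⁻⁴ × 0.51 × 100 = 0.01530 m

Δh = 1.53 cm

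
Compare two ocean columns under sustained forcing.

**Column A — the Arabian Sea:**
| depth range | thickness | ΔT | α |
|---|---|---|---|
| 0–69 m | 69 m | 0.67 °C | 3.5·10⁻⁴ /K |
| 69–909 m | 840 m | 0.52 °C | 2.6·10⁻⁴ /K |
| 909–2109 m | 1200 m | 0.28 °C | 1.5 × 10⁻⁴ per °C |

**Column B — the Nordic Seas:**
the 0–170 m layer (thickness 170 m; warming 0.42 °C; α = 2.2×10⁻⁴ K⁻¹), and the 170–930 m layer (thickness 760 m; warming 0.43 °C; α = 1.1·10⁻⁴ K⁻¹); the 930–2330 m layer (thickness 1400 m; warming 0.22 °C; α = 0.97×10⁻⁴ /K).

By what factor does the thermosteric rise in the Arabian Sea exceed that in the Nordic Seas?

a factor of 2.21

A 0–69 m: 69 × 3.5×10⁻⁴ × 0.67 = 0.0161805 m
A Layer 2: 2.6×10⁻⁴ × 0.52 × 840 = 0.113568 m
A Layer 3: 0.28 × 1200 × 1.5×10⁻⁴ = 0.05040 m
A total: 0.1801485 m
B 2.2×10⁻⁴ × 0.42 × 170 = 0.015708 m
B 760 × 1.1×10⁻⁴ × 0.43 = 0.035948 m
B 0.22 × 1400 × 0.97×10⁻⁴ = 0.029876 m
B total: 0.081532 m
Ratio: 0.1801485 / 0.081532 ≈ 2.210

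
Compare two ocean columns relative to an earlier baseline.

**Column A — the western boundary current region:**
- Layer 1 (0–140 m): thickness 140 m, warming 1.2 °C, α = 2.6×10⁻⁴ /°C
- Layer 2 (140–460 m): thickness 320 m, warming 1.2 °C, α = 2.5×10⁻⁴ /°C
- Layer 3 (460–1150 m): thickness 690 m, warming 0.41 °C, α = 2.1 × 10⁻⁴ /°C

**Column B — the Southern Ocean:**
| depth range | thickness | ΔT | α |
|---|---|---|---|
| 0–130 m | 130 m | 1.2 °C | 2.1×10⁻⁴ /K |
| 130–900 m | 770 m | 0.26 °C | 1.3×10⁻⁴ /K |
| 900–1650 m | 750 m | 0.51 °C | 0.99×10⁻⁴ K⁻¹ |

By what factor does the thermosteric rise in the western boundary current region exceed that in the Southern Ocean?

A Layer 1: 1.2 × 140 × 2.6×10⁻⁴ = 0.04368 m
A 320 × 1.2 × 2.5×10⁻⁴ = 0.09600 m
A Layer 3: 0.41 × 690 × 2.1×10⁻⁴ = 0.059409 m
A total: 0.199089 m
B 130 × 1.2 × 2.1×10⁻⁴ = 0.03276 m
B 130–900 m: 770 × 0.26 × 1.3×10⁻⁴ = 0.026026 m
B 750 × 0.51 × 0.99×10⁻⁴ = 0.0378675 m
B total: 0.0966535 m
Ratio: 0.199089 / 0.0966535 ≈ 2.060

≈ 2.06×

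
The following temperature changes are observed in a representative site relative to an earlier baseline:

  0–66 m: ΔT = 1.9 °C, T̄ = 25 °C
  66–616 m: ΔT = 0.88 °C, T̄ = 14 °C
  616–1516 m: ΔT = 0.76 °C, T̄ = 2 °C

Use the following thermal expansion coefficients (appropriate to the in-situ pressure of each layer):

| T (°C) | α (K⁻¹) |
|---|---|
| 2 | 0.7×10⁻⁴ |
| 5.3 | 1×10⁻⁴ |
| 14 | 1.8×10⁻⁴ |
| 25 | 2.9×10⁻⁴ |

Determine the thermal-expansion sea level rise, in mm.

Layer 1 at 25 °C → α = 2.9×10⁻⁴ K⁻¹
Layer 2 at 14 °C → α = 1.8×10⁻⁴ K⁻¹
Layer 3 at 2 °C → α = 0.7×10⁻⁴ K⁻¹
Layer 1: 2.9×10⁻⁴ × 66 × 1.9 = 0.036366 m
66–616 m: 1.8×10⁻⁴ × 0.88 × 550 = 0.08712 m
900 × 0.7×10⁻⁴ × 0.76 = 0.04788 m
Δh = 0.036366 + 0.08712 + 0.04788 = 0.171366 m

about 171 mm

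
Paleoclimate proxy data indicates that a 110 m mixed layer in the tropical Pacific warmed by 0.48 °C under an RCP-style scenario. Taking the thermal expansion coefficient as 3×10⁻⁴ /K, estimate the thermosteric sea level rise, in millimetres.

Δh = αΔT·H = 3×10⁻⁴ × 0.48 × 110 = 0.01584 m

Δh = 16 mm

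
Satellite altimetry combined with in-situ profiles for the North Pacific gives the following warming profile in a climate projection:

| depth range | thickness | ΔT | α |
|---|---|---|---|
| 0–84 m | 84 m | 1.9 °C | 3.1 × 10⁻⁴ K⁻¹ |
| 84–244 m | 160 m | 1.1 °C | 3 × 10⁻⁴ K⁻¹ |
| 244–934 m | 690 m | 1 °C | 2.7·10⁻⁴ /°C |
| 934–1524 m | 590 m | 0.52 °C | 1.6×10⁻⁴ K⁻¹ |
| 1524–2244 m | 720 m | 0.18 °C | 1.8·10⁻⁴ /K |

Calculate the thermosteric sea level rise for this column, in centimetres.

0–84 m: 84 × 1.9 × 3.1×10⁻⁴ = 0.049476 m
Layer 2: 3×10⁻⁴ × 1.1 × 160 = 0.05280 m
2.7×10⁻⁴ × 690 × 1 = 0.18630 m
Layer 4: 590 × 1.6×10⁻⁴ × 0.52 = 0.049088 m
1524–2244 m: 1.8×10⁻⁴ × 0.18 × 720 = 0.023328 m
Δh = 0.049476 + 0.05280 + 0.18630 + 0.049088 + 0.023328 = 0.360992 m

Δh = 36 cm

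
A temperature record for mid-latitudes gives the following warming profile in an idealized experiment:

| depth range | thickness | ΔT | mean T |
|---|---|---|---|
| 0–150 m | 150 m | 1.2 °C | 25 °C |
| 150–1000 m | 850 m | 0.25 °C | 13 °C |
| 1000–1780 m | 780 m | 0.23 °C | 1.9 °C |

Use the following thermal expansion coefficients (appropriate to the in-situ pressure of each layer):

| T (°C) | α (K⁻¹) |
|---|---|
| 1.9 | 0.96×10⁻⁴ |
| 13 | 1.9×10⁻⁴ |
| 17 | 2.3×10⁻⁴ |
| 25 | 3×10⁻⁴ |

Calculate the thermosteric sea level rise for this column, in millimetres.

Layer 1 at 25 °C → α = 3×10⁻⁴ K⁻¹
Layer 2 at 13 °C → α = 1.9×10⁻⁴ K⁻¹
Layer 3 at 1.9 °C → α = 0.96×10⁻⁴ K⁻¹
1.2 × 3×10⁻⁴ × 150 = 0.05400 m
Layer 2: 1.9×10⁻⁴ × 850 × 0.25 = 0.040375 m
1000–1780 m: 0.96×10⁻⁴ × 0.23 × 780 = 0.0172224 m
Δh = 0.05400 + 0.040375 + 0.0172224 = 0.1115974 m

110 mm of thermosteric rise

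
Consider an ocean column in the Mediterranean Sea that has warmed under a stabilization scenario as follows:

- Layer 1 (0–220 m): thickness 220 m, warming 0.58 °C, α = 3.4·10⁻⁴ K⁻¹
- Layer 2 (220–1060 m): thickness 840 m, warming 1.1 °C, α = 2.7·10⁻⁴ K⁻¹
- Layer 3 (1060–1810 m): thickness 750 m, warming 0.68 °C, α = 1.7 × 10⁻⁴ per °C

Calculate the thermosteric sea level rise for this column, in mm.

380 mm of thermosteric rise

Layer 1: 220 × 0.58 × 3.4×10⁻⁴ = 0.043384 m
Layer 2: 840 × 2.7×10⁻⁴ × 1.1 = 0.24948 m
1.7×10⁻⁴ × 750 × 0.68 = 0.08670 m
Δh = 0.043384 + 0.24948 + 0.08670 = 0.379564 m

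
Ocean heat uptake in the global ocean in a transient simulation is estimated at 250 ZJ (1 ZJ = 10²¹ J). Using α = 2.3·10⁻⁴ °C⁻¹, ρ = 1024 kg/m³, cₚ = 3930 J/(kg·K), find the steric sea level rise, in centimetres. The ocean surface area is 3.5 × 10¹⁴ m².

about 4.08 cm

Per unit area: Q = 250×10²¹ / (3.5×10¹⁴) ≈ 7.143×10⁸ J/m²
Δh = αQ/(ρcₚ) = 2.3×10⁻⁴ × 7.143×10⁸ / (1024 × 3930) ≈ 0.040824 m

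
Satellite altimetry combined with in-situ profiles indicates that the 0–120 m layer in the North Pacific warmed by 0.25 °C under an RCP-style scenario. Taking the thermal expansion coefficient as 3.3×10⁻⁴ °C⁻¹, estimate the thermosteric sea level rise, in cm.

about 0.990 cm

Δh = αΔT·H = 3.3×10⁻⁴ × 0.25 × 120 = 0.00990 m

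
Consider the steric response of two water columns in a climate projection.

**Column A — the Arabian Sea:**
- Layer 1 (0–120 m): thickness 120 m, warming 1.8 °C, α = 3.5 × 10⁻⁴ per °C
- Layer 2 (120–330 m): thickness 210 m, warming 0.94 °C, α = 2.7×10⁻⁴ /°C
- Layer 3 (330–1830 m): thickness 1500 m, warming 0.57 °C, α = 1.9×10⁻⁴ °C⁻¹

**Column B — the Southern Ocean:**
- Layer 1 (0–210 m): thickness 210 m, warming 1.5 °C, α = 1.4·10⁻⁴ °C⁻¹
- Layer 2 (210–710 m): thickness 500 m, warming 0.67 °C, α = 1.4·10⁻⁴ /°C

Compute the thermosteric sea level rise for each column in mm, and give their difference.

A: 290 mm; B: 91 mm; difference 200 mm

A 120 × 1.8 × 3.5×10⁻⁴ = 0.07560 m
A 2.7×10⁻⁴ × 210 × 0.94 = 0.053298 m
A Layer 3: 0.57 × 1.9×10⁻⁴ × 1500 = 0.16245 m
A total: 0.291348 m
B 0–210 m: 1.5 × 1.4×10⁻⁴ × 210 = 0.04410 m
B Layer 2: 500 × 0.67 × 1.4×10⁻⁴ = 0.04690 m
B total: 0.09100 m
Difference: 0.291348 − 0.09100 = 0.200348 m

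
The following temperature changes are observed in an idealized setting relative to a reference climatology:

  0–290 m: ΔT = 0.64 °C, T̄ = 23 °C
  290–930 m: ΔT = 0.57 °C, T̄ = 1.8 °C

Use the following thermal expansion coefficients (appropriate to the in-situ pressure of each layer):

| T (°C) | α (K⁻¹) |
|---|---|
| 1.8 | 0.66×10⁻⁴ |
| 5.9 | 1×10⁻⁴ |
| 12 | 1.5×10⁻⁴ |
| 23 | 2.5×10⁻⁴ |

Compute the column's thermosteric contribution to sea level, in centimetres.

Δh = 7.0 cm

Layer 1 at 23 °C → α = 2.5×10⁻⁴ K⁻¹
Layer 2 at 1.8 °C → α = 0.66×10⁻⁴ K⁻¹
0–290 m: 2.5×10⁻⁴ × 0.64 × 290 = 0.04640 m
0.57 × 640 × 0.66×10⁻⁴ = 0.0240768 m
Δh = 0.04640 + 0.0240768 = 0.0704768 m ≈ 7.0 cm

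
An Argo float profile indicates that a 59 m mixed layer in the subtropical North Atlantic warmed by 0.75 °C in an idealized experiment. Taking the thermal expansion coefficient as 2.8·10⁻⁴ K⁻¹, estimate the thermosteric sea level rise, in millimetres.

Δh = αΔT·H = 2.8×10⁻⁴ × 0.75 × 59 = 0.01239 m

12 mm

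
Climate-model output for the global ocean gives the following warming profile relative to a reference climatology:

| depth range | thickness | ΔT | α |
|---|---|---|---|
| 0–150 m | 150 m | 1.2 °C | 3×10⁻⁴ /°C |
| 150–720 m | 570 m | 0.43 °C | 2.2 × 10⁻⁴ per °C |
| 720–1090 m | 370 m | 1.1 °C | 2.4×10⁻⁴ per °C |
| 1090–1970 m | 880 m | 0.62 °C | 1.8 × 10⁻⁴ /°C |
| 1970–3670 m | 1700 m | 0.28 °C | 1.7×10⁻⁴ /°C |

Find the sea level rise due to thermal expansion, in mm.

150 × 3×10⁻⁴ × 1.2 = 0.05400 m
Layer 2: 0.43 × 2.2×10⁻⁴ × 570 = 0.053922 m
720–1090 m: 2.4×10⁻⁴ × 370 × 1.1 = 0.09768 m
1.8×10⁻⁴ × 0.62 × 880 = 0.098208 m
1970–3670 m: 1700 × 1.7×10⁻⁴ × 0.28 = 0.08092 m
Δh = 0.05400 + 0.053922 + 0.09768 + 0.098208 + 0.08092 = 0.38473 m ≈ 385 mm

385 mm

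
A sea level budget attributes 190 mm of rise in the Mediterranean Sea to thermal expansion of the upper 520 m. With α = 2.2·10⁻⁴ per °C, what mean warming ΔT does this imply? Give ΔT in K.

ΔT = Δh/(αH) = 0.19 / (2.2×10⁻⁴ × 520) ≈ 1.661 K

about 1.66 K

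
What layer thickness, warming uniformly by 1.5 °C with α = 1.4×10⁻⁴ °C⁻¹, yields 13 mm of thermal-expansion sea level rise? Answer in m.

H = Δh/(αΔT) = 0.013 / (1.4×10⁻⁴ × 1.5) ≈ 61.90 m

H ≈ 62 m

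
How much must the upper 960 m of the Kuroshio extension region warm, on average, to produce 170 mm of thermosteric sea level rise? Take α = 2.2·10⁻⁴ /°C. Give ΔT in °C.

ΔT = Δh/(αH) = 0.17 / (2.2×10⁻⁴ × 960) ≈ 0.8049 °C

ΔT ≈ 0.805 °C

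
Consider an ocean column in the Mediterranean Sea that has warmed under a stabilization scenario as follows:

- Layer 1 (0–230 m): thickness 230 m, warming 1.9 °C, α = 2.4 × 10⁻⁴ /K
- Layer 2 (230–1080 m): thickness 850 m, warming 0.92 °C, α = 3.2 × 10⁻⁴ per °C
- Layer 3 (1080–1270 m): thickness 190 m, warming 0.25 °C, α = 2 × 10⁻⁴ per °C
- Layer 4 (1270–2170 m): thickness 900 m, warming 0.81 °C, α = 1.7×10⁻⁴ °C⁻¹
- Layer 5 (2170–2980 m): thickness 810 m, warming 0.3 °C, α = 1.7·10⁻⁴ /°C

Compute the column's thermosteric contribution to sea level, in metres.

Δh = 0.53 m

0–230 m: 230 × 2.4×10⁻⁴ × 1.9 = 0.10488 m
0.92 × 850 × 3.2×10⁻⁴ = 0.25024 m
0.25 × 190 × 2×10⁻⁴ = 0.00950 m
1270–2170 m: 0.81 × 900 × 1.7×10⁻⁴ = 0.12393 m
Layer 5: 810 × 1.7×10⁻⁴ × 0.3 = 0.04131 m
Δh = 0.10488 + 0.25024 + 0.00950 + 0.12393 + 0.04131 = 0.52986 m ≈ 0.53 m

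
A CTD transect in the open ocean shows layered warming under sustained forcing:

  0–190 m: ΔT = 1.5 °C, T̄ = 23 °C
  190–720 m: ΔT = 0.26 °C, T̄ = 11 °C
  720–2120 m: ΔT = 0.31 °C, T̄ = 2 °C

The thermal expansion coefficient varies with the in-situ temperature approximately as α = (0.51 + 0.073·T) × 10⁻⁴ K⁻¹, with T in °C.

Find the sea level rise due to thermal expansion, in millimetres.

Δh ≈ 109 mm

Layer 1: α = (0.51 + 0.073×23)×10⁻⁴ = 2.189×10⁻⁴ K⁻¹
Layer 2: α = (0.51 + 0.073×11)×10⁻⁴ = 1.313×10⁻⁴ K⁻¹
Layer 3: α = (0.51 + 0.073×2)×10⁻⁴ = 0.656×10⁻⁴ K⁻¹
0–190 m: 1.5 × 2.189×10⁻⁴ × 190 = 0.0623865 m
190–720 m: 1.313×10⁻⁴ × 0.26 × 530 = 0.01809314 m
Layer 3: 0.656×10⁻⁴ × 0.31 × 1400 = 0.0284704 m
Δh = 0.0623865 + 0.01809314 + 0.0284704 = 0.10895004 m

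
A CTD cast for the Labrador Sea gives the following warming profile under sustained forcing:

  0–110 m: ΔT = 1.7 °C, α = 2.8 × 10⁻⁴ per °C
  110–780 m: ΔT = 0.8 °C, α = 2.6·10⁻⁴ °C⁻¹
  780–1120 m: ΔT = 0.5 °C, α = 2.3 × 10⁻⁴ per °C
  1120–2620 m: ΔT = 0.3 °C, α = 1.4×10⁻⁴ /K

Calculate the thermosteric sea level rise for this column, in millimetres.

0–110 m: 2.8×10⁻⁴ × 110 × 1.7 = 0.05236 m
110–780 m: 0.8 × 670 × 2.6×10⁻⁴ = 0.13936 m
0.5 × 340 × 2.3×10⁻⁴ = 0.03910 m
1.4×10⁻⁴ × 1500 × 0.3 = 0.06300 m
Δh = 0.05236 + 0.13936 + 0.03910 + 0.06300 = 0.29382 m

Δh ≈ 290 mm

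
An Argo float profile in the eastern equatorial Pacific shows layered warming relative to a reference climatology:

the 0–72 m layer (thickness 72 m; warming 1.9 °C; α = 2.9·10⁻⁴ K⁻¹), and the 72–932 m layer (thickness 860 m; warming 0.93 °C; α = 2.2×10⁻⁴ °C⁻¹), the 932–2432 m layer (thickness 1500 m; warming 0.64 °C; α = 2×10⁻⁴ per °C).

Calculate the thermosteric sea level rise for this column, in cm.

Δh ≈ 40.8 cm

2.9×10⁻⁴ × 1.9 × 72 = 0.039672 m
860 × 2.2×10⁻⁴ × 0.93 = 0.175956 m
932–2432 m: 2×10⁻⁴ × 0.64 × 1500 = 0.19200 m
Δh = 0.039672 + 0.175956 + 0.19200 = 0.407628 m ≈ 40.8 cm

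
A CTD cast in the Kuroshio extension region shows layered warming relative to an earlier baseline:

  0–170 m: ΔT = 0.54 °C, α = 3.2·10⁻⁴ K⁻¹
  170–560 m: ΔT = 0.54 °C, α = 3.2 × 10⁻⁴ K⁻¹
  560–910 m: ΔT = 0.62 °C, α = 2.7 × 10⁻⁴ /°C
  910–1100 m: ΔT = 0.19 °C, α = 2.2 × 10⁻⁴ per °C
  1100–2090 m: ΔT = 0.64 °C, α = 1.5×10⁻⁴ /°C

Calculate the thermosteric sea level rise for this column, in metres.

0.54 × 170 × 3.2×10⁻⁴ = 0.029376 m
170–560 m: 3.2×10⁻⁴ × 390 × 0.54 = 0.067392 m
350 × 0.62 × 2.7×10⁻⁴ = 0.05859 m
0.19 × 190 × 2.2×10⁻⁴ = 0.007942 m
Layer 5: 0.64 × 1.5×10⁻⁴ × 990 = 0.09504 m
Δh = 0.029376 + 0.067392 + 0.05859 + 0.007942 + 0.09504 = 0.25834 m ≈ 0.26 m

about 0.26 m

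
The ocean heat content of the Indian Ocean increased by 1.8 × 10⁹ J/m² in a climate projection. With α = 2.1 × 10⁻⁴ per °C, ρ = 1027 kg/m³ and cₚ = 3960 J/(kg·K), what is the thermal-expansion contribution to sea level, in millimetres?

Δh = αQ/(ρcₚ) = 2.1×10⁻⁴ × 1.8×10⁹ / (1027 × 3960) ≈ 0.092945 m

92.9 mm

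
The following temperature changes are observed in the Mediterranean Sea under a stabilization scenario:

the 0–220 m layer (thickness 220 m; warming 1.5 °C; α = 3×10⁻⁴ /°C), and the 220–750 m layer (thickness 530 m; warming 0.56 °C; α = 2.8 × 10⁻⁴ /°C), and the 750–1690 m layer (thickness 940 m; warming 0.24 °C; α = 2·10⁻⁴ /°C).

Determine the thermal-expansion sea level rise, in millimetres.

220 × 1.5 × 3×10⁻⁴ = 0.09900 m
Layer 2: 530 × 2.8×10⁻⁴ × 0.56 = 0.083104 m
750–1690 m: 2×10⁻⁴ × 940 × 0.24 = 0.04512 m
Δh = 0.09900 + 0.083104 + 0.04512 = 0.227224 m ≈ 230 mm

230 mm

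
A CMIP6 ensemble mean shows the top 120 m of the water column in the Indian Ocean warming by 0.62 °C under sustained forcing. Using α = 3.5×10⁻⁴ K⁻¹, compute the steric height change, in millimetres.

26.0 mm

Δh = αΔT·H = 3.5×10⁻⁴ × 0.62 × 120 = 0.02604 m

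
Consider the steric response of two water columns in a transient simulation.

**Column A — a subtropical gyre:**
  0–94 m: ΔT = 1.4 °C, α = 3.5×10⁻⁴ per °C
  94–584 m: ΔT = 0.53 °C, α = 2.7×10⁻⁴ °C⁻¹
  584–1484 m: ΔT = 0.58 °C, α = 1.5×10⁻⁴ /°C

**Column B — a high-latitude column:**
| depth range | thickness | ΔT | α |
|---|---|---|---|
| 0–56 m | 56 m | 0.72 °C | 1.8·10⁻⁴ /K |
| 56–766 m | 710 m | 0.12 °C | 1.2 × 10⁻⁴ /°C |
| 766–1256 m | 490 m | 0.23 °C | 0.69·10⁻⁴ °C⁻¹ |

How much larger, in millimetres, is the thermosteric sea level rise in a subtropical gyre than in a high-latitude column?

A Layer 1: 1.4 × 3.5×10⁻⁴ × 94 = 0.04606 m
A 2.7×10⁻⁴ × 0.53 × 490 = 0.070119 m
A 584–1484 m: 0.58 × 900 × 1.5×10⁻⁴ = 0.07830 m
A total: 0.194479 m
B Layer 1: 1.8×10⁻⁴ × 0.72 × 56 = 0.0072576 m
B 56–766 m: 710 × 0.12 × 1.2×10⁻⁴ = 0.010224 m
B 490 × 0.23 × 0.69×10⁻⁴ = 0.0077763 m
B total: 0.0252579 m
Difference: 0.194479 − 0.0252579 = 0.1692211 m

169 mm larger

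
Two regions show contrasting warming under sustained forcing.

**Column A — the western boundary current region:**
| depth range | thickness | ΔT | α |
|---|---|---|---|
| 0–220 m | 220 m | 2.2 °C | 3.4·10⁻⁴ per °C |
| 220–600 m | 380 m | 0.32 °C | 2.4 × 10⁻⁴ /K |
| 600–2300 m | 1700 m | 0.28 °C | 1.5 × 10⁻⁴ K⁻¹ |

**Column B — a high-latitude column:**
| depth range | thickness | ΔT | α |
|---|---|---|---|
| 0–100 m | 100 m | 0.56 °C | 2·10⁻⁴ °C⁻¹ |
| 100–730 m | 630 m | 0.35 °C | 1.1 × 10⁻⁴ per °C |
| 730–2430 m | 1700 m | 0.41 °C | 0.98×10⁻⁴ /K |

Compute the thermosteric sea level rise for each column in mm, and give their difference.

A 220 × 3.4×10⁻⁴ × 2.2 = 0.16456 m
A 220–600 m: 380 × 2.4×10⁻⁴ × 0.32 = 0.029184 m
A 1.5×10⁻⁴ × 1700 × 0.28 = 0.07140 m
A total: 0.265144 m
B 100 × 0.56 × 2×10⁻⁴ = 0.01120 m
B Layer 2: 0.35 × 1.1×10⁻⁴ × 630 = 0.024255 m
B 1700 × 0.41 × 0.98×10⁻⁴ = 0.068306 m
B total: 0.103761 m
Difference: 0.265144 − 0.103761 = 0.161383 m

Δh_A ≈ 270 mm, Δh_B ≈ 100 mm; difference ≈ 160 mm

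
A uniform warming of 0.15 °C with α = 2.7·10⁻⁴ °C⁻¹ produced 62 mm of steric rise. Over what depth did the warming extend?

H ≈ 1500 m

H = Δh/(αΔT) = 0.062 / (2.7×10⁻⁴ × 0.15) ≈ 1531 m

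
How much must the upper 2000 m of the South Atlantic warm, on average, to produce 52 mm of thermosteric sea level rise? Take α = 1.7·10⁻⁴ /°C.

ΔT = Δh/(αH) = 0.052 / (1.7×10⁻⁴ × 2000) ≈ 0.1529 °C

about 0.15 °C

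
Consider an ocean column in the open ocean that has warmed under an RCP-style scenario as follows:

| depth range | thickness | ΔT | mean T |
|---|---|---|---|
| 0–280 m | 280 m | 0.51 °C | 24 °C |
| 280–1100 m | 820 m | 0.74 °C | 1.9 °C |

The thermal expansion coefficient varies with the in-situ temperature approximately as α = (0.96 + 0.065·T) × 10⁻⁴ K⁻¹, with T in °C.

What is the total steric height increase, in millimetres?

Layer 1: α = (0.96 + 0.065×24)×10⁻⁴ = 2.52×10⁻⁴ K⁻¹
Layer 2: α = (0.96 + 0.065×1.9)×10⁻⁴ = 1.0835×10⁻⁴ K⁻¹
280 × 2.52×10⁻⁴ × 0.51 = 0.0359856 m
0.74 × 820 × 1.0835×10⁻⁴ = 0.06574678 m
Δh = 0.0359856 + 0.06574678 = 0.10173238 m

Δh = 102 mm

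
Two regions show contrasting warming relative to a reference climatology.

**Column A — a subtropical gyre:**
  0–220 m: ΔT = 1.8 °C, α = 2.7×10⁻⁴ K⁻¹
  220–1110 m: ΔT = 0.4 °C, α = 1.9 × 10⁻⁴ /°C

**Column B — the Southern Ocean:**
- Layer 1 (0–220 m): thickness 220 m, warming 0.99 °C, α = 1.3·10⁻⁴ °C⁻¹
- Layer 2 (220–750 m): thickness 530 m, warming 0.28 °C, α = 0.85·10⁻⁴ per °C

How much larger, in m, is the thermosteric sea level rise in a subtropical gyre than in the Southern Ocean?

A Layer 1: 220 × 2.7×10⁻⁴ × 1.8 = 0.10692 m
A Layer 2: 1.9×10⁻⁴ × 0.4 × 890 = 0.06764 m
A total: 0.17456 m
B 0–220 m: 0.99 × 220 × 1.3×10⁻⁴ = 0.028314 m
B 530 × 0.85×10⁻⁴ × 0.28 = 0.012614 m
B total: 0.040928 m
Difference: 0.17456 − 0.040928 = 0.133632 m

0.13 m larger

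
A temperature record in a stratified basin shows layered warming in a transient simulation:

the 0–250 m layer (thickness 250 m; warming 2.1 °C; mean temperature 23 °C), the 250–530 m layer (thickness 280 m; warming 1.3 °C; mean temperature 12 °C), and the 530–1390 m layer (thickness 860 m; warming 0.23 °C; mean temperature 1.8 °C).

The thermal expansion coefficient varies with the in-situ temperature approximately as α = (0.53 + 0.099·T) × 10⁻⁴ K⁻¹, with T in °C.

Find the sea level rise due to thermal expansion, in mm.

Layer 1: α = (0.53 + 0.099×23)×10⁻⁴ = 2.807×10⁻⁴ K⁻¹
Layer 2: α = (0.53 + 0.099×12)×10⁻⁴ = 1.718×10⁻⁴ K⁻¹
Layer 3: α = (0.53 + 0.099×1.8)×10⁻⁴ = 0.7082×10⁻⁴ K⁻¹
2.807×10⁻⁴ × 2.1 × 250 = 0.1473675 m
1.3 × 280 × 1.718×10⁻⁴ = 0.0625352 m
0.7082×10⁻⁴ × 860 × 0.23 = 0.014008196 m
Δh = 0.1473675 + 0.0625352 + 0.014008196 = 0.223910896 m

224 mm of thermosteric rise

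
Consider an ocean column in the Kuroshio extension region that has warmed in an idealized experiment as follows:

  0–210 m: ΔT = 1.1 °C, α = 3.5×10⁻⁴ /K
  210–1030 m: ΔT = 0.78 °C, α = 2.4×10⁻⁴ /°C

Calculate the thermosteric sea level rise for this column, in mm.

3.5×10⁻⁴ × 210 × 1.1 = 0.08085 m
210–1030 m: 2.4×10⁻⁴ × 0.78 × 820 = 0.153504 m
Δh = 0.08085 + 0.153504 = 0.234354 m

234 mm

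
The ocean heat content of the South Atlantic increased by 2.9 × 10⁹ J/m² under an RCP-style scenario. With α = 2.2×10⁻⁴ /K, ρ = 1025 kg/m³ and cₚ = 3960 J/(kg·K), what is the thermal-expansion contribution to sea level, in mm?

Δh = αQ/(ρcₚ) = 2.2×10⁻⁴ × 2.9×10⁹ / (1025 × 3960) ≈ 0.15718 m

Δh ≈ 160 mm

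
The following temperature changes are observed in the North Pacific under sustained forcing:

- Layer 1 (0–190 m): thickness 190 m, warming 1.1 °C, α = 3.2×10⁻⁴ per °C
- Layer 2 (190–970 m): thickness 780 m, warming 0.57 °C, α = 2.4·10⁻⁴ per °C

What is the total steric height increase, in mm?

0–190 m: 1.1 × 190 × 3.2×10⁻⁴ = 0.06688 m
2.4×10⁻⁴ × 780 × 0.57 = 0.106704 m
Δh = 0.06688 + 0.106704 = 0.173584 m ≈ 174 mm

174 mm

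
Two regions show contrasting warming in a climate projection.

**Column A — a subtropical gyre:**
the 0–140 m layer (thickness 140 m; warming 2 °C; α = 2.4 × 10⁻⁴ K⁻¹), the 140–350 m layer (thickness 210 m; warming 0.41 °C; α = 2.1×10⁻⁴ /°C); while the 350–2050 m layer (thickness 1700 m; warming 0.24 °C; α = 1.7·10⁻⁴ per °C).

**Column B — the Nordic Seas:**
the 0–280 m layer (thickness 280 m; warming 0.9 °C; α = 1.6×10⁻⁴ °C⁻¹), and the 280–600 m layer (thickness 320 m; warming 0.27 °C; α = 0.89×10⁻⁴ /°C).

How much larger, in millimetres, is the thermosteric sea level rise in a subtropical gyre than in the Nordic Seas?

Δh_A − Δh_B ≈ 107 mm

A Layer 1: 2 × 140 × 2.4×10⁻⁴ = 0.06720 m
A Layer 2: 210 × 0.41 × 2.1×10⁻⁴ = 0.018081 m
A Layer 3: 1.7×10⁻⁴ × 0.24 × 1700 = 0.06936 m
A total: 0.154641 m
B 0–280 m: 0.9 × 280 × 1.6×10⁻⁴ = 0.04032 m
B Layer 2: 0.89×10⁻⁴ × 320 × 0.27 = 0.0076896 m
B total: 0.0480096 m
Difference: 0.154641 − 0.0480096 = 0.1066314 m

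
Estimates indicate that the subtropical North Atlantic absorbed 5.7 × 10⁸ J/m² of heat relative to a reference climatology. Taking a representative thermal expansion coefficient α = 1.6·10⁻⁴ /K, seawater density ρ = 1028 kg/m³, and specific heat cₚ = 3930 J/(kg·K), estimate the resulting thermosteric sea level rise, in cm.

Δh ≈ 2.26 cm

Δh = αQ/(ρcₚ) = 1.6×10⁻⁴ × 5.7×10⁸ / (1028 × 3930) ≈ 0.022574 m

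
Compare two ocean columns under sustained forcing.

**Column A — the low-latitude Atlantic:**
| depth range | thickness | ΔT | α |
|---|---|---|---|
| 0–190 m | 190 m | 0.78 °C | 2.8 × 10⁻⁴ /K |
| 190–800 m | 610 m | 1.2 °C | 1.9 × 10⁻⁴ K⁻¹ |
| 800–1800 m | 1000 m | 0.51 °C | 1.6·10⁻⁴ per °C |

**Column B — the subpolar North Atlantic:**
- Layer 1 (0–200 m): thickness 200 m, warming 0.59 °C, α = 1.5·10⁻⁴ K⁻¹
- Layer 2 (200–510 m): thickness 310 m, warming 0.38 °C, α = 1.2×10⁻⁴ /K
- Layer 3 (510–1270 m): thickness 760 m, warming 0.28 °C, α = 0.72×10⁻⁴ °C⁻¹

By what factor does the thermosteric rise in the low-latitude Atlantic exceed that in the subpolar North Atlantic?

A Layer 1: 0.78 × 190 × 2.8×10⁻⁴ = 0.041496 m
A 610 × 1.2 × 1.9×10⁻⁴ = 0.13908 m
A Layer 3: 0.51 × 1000 × 1.6×10⁻⁴ = 0.08160 m
A total: 0.262176 m
B 0–200 m: 0.59 × 200 × 1.5×10⁻⁴ = 0.01770 m
B 200–510 m: 1.2×10⁻⁴ × 0.38 × 310 = 0.014136 m
B 510–1270 m: 0.72×10⁻⁴ × 0.28 × 760 = 0.0153216 m
B total: 0.0471576 m
Ratio: 0.262176 / 0.0471576 ≈ 5.560

≈ 5.56×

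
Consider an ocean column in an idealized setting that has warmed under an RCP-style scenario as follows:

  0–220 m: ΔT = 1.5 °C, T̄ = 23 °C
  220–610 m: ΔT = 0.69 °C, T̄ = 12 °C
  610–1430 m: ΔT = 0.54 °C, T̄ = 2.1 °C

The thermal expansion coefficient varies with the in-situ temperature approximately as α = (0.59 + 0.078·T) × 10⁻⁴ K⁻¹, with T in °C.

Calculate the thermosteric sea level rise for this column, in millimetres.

Layer 1: α = (0.59 + 0.078×23)×10⁻⁴ = 2.384×10⁻⁴ K⁻¹
Layer 2: α = (0.59 + 0.078×12)×10⁻⁴ = 1.526×10⁻⁴ K⁻¹
Layer 3: α = (0.59 + 0.078×2.1)×10⁻⁴ = 0.7538×10⁻⁴ K⁻¹
Layer 1: 1.5 × 220 × 2.384×10⁻⁴ = 0.078672 m
0.69 × 390 × 1.526×10⁻⁴ = 0.04106466 m
610–1430 m: 820 × 0.7538×10⁻⁴ × 0.54 = 0.033378264 m
Δh = 0.078672 + 0.04106466 + 0.033378264 = 0.153114924 m ≈ 150 mm

150 mm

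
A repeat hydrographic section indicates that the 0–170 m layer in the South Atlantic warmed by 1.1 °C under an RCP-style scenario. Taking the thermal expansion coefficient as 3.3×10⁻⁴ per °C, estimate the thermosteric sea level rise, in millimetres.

Δh = αΔT·H = 3.3×10⁻⁴ × 1.1 × 170 = 0.06171 m

61.7 mm of thermosteric rise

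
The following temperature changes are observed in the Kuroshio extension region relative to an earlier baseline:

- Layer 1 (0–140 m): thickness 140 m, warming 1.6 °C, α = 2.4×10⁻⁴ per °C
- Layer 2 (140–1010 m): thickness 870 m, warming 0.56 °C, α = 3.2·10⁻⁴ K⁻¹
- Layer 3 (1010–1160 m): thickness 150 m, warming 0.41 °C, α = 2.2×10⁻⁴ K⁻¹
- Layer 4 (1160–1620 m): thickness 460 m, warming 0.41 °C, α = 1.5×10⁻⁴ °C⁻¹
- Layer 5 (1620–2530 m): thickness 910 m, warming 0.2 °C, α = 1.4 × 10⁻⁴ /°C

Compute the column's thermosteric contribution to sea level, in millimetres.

0–140 m: 2.4×10⁻⁴ × 1.6 × 140 = 0.05376 m
140–1010 m: 0.56 × 3.2×10⁻⁴ × 870 = 0.155904 m
0.41 × 150 × 2.2×10⁻⁴ = 0.01353 m
1160–1620 m: 1.5×10⁻⁴ × 0.41 × 460 = 0.02829 m
0.2 × 910 × 1.4×10⁻⁴ = 0.02548 m
Δh = 0.05376 + 0.155904 + 0.01353 + 0.02829 + 0.02548 = 0.276964 m ≈ 277 mm

about 277 mm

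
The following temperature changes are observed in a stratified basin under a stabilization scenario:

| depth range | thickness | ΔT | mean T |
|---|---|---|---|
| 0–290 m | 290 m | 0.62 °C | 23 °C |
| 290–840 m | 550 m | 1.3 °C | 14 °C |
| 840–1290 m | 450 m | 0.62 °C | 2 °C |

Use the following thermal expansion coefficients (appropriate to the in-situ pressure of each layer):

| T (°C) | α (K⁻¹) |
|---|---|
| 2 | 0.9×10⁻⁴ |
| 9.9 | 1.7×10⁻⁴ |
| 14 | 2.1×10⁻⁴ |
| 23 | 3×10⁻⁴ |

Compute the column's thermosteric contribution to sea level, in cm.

Δh ≈ 23 cm

Layer 1 at 23 °C → α = 3×10⁻⁴ K⁻¹
Layer 2 at 14 °C → α = 2.1×10⁻⁴ K⁻¹
Layer 3 at 2 °C → α = 0.9×10⁻⁴ K⁻¹
290 × 3×10⁻⁴ × 0.62 = 0.05394 m
550 × 2.1×10⁻⁴ × 1.3 = 0.15015 m
840–1290 m: 0.9×10⁻⁴ × 450 × 0.62 = 0.02511 m
Δh = 0.05394 + 0.15015 + 0.02511 = 0.22920 m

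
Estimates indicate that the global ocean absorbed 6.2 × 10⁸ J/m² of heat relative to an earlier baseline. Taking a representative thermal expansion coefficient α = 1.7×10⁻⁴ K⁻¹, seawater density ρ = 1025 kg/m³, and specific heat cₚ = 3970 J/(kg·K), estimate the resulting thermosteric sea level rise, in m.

Δh ≈ 0.0259 m

Δh = αQ/(ρcₚ) = 1.7×10⁻⁴ × 6.2×10⁸ / (1025 × 3970) ≈ 0.025902 m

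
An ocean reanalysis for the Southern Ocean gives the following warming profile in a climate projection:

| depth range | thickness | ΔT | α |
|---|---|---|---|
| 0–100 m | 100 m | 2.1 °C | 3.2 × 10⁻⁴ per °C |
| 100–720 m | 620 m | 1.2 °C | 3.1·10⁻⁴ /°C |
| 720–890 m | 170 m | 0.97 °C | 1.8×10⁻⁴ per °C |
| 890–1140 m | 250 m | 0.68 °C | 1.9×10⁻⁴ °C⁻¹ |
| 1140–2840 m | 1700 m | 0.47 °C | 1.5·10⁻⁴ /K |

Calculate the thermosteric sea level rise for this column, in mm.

2.1 × 100 × 3.2×10⁻⁴ = 0.06720 m
Layer 2: 3.1×10⁻⁴ × 1.2 × 620 = 0.23064 m
720–890 m: 170 × 0.97 × 1.8×10⁻⁴ = 0.029682 m
Layer 4: 1.9×10⁻⁴ × 250 × 0.68 = 0.03230 m
1140–2840 m: 1700 × 0.47 × 1.5×10⁻⁴ = 0.11985 m
Δh = 0.06720 + 0.23064 + 0.029682 + 0.03230 + 0.11985 = 0.479672 m

480 mm of thermosteric rise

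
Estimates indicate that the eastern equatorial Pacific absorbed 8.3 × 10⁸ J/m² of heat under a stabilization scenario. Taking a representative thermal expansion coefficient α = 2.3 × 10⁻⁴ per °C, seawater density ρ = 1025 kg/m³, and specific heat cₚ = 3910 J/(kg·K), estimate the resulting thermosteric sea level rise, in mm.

Δh = αQ/(ρcₚ) = 2.3×10⁻⁴ × 8.3×10⁸ / (1025 × 3910) ≈ 0.047633 m

47.6 mm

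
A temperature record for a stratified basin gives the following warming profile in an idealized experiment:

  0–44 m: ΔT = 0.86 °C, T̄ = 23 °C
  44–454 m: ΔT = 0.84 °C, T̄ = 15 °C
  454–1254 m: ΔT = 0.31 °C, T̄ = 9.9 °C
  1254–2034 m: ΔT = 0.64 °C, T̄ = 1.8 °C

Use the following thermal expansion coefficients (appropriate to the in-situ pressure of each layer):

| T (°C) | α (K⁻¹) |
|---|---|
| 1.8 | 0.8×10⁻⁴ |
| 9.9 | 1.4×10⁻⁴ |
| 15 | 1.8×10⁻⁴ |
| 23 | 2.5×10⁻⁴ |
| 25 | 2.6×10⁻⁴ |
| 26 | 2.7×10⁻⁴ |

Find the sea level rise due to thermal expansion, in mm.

Layer 1 at 23 °C → α = 2.5×10⁻⁴ K⁻¹
Layer 2 at 15 °C → α = 1.8×10⁻⁴ K⁻¹
Layer 3 at 9.9 °C → α = 1.4×10⁻⁴ K⁻¹
Layer 4 at 1.8 °C → α = 0.8×10⁻⁴ K⁻¹
Layer 1: 0.86 × 2.5×10⁻⁴ × 44 = 0.00946 m
0.84 × 410 × 1.8×10⁻⁴ = 0.061992 m
Layer 3: 0.31 × 1.4×10⁻⁴ × 800 = 0.03472 m
Layer 4: 780 × 0.64 × 0.8×10⁻⁴ = 0.039936 m
Δh = 0.00946 + 0.061992 + 0.03472 + 0.039936 = 0.146108 m

Δh ≈ 146 mm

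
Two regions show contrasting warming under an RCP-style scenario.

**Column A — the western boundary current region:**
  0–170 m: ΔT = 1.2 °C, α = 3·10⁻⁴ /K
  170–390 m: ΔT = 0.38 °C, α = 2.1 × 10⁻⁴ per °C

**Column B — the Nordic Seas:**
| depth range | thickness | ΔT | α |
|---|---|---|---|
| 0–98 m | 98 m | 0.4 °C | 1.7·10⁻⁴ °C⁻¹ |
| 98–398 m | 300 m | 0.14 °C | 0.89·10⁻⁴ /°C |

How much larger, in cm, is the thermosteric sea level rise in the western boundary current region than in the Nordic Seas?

6.84 cm

A Layer 1: 1.2 × 170 × 3×10⁻⁴ = 0.06120 m
A Layer 2: 0.38 × 220 × 2.1×10⁻⁴ = 0.017556 m
A total: 0.078756 m
B 0.4 × 1.7×10⁻⁴ × 98 = 0.006664 m
B Layer 2: 0.14 × 0.89×10⁻⁴ × 300 = 0.003738 m
B total: 0.010402 m
Difference: 0.078756 − 0.010402 = 0.068354 m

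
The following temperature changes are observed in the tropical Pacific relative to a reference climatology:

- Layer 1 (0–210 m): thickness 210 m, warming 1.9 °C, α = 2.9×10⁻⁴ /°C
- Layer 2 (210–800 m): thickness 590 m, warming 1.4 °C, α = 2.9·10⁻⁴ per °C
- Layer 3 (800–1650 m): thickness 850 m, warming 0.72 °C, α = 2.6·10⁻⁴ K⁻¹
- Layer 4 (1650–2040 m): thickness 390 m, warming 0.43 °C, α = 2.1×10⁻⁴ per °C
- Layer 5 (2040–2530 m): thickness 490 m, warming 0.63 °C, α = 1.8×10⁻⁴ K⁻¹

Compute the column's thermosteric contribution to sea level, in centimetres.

0–210 m: 210 × 2.9×10⁻⁴ × 1.9 = 0.11571 m
2.9×10⁻⁴ × 590 × 1.4 = 0.23954 m
800–1650 m: 0.72 × 850 × 2.6×10⁻⁴ = 0.15912 m
Layer 4: 0.43 × 390 × 2.1×10⁻⁴ = 0.035217 m
Layer 5: 490 × 1.8×10⁻⁴ × 0.63 = 0.055566 m
Δh = 0.11571 + 0.23954 + 0.15912 + 0.035217 + 0.055566 = 0.605153 m ≈ 60.5 cm

about 60.5 cm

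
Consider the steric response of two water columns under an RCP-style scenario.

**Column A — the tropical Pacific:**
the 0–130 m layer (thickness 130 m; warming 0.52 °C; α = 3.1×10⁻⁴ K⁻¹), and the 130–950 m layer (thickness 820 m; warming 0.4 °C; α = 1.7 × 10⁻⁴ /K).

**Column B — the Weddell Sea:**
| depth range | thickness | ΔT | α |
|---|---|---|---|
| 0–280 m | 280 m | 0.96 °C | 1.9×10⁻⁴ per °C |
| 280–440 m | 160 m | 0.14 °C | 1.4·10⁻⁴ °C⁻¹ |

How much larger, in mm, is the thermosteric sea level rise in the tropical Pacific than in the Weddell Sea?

A 0–130 m: 0.52 × 130 × 3.1×10⁻⁴ = 0.020956 m
A 130–950 m: 1.7×10⁻⁴ × 0.4 × 820 = 0.05576 m
A total: 0.076716 m
B Layer 1: 280 × 1.9×10⁻⁴ × 0.96 = 0.051072 m
B 280–440 m: 1.4×10⁻⁴ × 0.14 × 160 = 0.003136 m
B total: 0.054208 m
Difference: 0.076716 − 0.054208 = 0.022508 m

Δh_A − Δh_B ≈ 23 mm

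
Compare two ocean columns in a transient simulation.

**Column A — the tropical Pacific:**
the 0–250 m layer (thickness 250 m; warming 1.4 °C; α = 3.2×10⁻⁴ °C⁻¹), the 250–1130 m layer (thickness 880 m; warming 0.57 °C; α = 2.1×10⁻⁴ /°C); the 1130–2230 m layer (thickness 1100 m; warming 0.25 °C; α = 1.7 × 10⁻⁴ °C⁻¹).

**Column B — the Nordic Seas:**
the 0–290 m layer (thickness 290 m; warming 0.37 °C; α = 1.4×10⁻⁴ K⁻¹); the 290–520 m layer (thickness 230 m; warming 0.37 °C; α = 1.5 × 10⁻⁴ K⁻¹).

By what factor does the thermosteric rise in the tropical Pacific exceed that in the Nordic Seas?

9.50

A 3.2×10⁻⁴ × 1.4 × 250 = 0.11200 m
A 0.57 × 880 × 2.1×10⁻⁴ = 0.105336 m
A 0.25 × 1100 × 1.7×10⁻⁴ = 0.04675 m
A total: 0.264086 m
B 0–290 m: 1.4×10⁻⁴ × 290 × 0.37 = 0.015022 m
B 290–520 m: 230 × 1.5×10⁻⁴ × 0.37 = 0.012765 m
B total: 0.027787 m
Ratio: 0.264086 / 0.027787 ≈ 9.504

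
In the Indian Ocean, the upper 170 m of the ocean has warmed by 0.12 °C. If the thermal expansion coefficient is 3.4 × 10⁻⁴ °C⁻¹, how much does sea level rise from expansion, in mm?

about 6.9 mm

Δh = αΔT·H = 3.4×10⁻⁴ × 0.12 × 170 = 0.006936 m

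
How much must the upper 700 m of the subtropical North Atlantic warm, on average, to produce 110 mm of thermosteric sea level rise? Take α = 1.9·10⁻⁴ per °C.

ΔT ≈ 0.83 K

ΔT = Δh/(αH) = 0.11 / (1.9×10⁻⁴ × 700) ≈ 0.8271 K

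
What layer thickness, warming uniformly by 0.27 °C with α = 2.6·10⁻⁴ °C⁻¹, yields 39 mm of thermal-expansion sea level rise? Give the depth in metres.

560 m

H = Δh/(αΔT) = 0.039 / (2.6×10⁻⁴ × 0.27) ≈ 555.6 m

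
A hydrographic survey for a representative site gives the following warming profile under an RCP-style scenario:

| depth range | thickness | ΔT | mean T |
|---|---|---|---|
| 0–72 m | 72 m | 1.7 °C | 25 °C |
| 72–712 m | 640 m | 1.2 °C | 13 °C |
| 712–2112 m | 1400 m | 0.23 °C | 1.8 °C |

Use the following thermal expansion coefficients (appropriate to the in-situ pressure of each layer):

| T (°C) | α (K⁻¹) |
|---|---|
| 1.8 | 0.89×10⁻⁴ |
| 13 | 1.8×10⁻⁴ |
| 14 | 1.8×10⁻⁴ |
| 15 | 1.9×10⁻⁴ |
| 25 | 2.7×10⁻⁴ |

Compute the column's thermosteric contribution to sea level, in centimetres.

Layer 1 at 25 °C → α = 2.7×10⁻⁴ K⁻¹
Layer 2 at 13 °C → α = 1.8×10⁻⁴ K⁻¹
Layer 3 at 1.8 °C → α = 0.89×10⁻⁴ K⁻¹
0–72 m: 72 × 2.7×10⁻⁴ × 1.7 = 0.033048 m
Layer 2: 640 × 1.2 × 1.8×10⁻⁴ = 0.13824 m
Layer 3: 0.23 × 1400 × 0.89×10⁻⁴ = 0.028658 m
Δh = 0.033048 + 0.13824 + 0.028658 = 0.199946 m

20.0 cm of thermosteric rise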